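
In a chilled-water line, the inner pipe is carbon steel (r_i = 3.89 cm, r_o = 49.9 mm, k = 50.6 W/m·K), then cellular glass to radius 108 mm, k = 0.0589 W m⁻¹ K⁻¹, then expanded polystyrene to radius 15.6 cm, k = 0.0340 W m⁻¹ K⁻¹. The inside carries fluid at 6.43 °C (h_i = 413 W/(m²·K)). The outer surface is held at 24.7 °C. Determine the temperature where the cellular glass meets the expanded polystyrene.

T = 16.5 °C

Series thermal resistances, inner to outer:
  R'_conv,in = 1/(2πr h) = 1/(2π·0.0389·413) = 0.009907 m·K/W
  R'_carbon steel = ln(0.0499/0.0389)/(2πk) = 0.2490/(2π·50.6) = 7.833×10^-4 m·K/W
  R'_cellular glass = ln(0.108/0.0499)/(2πk) = 0.7721/(2π·0.0589) = 2.086 m·K/W
  R'_expanded polystyrene = ln(0.156/0.108)/(2πk) = 0.3677/(2π·0.0340) = 1.721 m·K/W
ΣR = 0.009907 + 7.833×10^-4 + 2.086 + 1.721 = 3.818 m·K/W
Q' = ΔT/ΣR = (6.43 °C − 24.7 °C)/3.818 = -4.785 W/m
From the inner boundary to the cellular glass/expanded polystyrene interface, ΣR_partial = 2.097 m·K/W.
T_interface = T_in − Q'·ΣR_partial = 6.43 °C − (-4.785)(2.097) = 16.5 °C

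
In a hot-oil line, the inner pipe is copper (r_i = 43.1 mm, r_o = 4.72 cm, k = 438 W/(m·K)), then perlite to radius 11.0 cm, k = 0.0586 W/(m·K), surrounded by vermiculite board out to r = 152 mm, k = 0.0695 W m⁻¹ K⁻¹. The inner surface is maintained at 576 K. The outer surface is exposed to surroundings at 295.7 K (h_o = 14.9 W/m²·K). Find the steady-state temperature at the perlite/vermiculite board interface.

Series thermal resistances, inner to outer:
  R'_copper = ln(0.0472/0.0431)/(2πk) = 0.09087/(2π·438) = 3.302×10^-5 m·K/W
  R'_perlite = ln(0.110/0.0472)/(2πk) = 0.8461/(2π·0.0586) = 2.298 m·K/W
  R'_vermiculite board = ln(0.152/0.110)/(2πk) = 0.3234/(2π·0.0695) = 0.7406 m·K/W
  R'_conv,out = 1/(2πr h) = 1/(2π·0.152·14.9) = 0.07027 m·K/W
ΣR = 3.302×10^-5 + 2.298 + 0.7406 + 0.07027 = 3.109 m·K/W
Q' = ΔT/ΣR = (576 K − 295.7 K)/3.109 = 90.16 W/m
From the inner boundary to the perlite/vermiculite board interface, ΣR_partial = 2.298 m·K/W.
T_interface = T_in − Q'·ΣR_partial = 576 K − (90.16)(2.298) = 368.8 K

T = 368.8 K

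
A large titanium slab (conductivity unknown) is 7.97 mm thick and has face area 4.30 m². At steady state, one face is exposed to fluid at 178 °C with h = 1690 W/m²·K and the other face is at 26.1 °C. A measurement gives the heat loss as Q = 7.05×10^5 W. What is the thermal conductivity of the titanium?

k = 23.8 W/m·K

ΣR = ΔT/Q = |178 − 26.1|/7.05×10^5 = 2.155×10^-4 K/W
Known resistances:
  R_conv,in = 1/(hA) = 1/(1690·4.30) = 1.376×10^-4 K/W
R_titanium = ΣR − ΣR_known = 2.155×10^-4 − 1.376×10^-4 = 7.790×10^-5 K/W
L/(kA) = 7.790×10^-5 ⇒ k = 0.00797/(7.790×10^-5·4.30) = 23.8 W/m·K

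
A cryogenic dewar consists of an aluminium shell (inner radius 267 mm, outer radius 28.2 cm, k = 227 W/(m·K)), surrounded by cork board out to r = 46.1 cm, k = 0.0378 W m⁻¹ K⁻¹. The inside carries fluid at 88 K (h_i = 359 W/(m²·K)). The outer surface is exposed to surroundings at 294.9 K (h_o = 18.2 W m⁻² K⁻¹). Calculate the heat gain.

Resistance network (inner→outer):
  R_conv,in = 1/(4πr²h) = 1/(4π·0.267²·359) = 0.003109 K/W
  R_aluminium = (1/0.267 − 1/0.282)/(4πk) = 0.1992/(4π·227) = 6.984×10^-5 K/W
  R_cork board = (1/0.282 − 1/0.461)/(4πk) = 1.377/(4π·0.0378) = 2.899 K/W
  R_conv,out = 1/(4πr²h) = 1/(4π·0.461²·18.2) = 0.02057 K/W
ΣR = 0.003109 + 6.984×10^-5 + 2.899 + 0.02057 = 2.923 K/W
Q = ΔT/ΣR = (88 K − 294.9 K)/2.923 = -70.8 W
(Negative Q ⇒ heat flows inward; heat gain = 70.8 W.)

Q = 70.8 W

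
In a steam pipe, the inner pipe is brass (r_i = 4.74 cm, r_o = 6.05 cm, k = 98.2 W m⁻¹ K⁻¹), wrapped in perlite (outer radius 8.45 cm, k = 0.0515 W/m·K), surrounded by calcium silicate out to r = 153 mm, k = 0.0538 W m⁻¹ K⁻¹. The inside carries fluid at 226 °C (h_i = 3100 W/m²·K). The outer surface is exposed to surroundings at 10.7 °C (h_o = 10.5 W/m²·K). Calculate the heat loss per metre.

Treat each layer as a resistance in series:
  R'_conv,in = 1/(2πr h) = 1/(2π·0.0474·3100) = 0.001083 m·K/W
  R'_brass = ln(0.0605/0.0474)/(2πk) = 0.2440/(2π·98.2) = 3.955×10^-4 m·K/W
  R'_perlite = ln(0.0845/0.0605)/(2πk) = 0.3341/(2π·0.0515) = 1.033 m·K/W
  R'_calcium silicate = ln(0.153/0.0845)/(2πk) = 0.5937/(2π·0.0538) = 1.756 m·K/W
  R'_conv,out = 1/(2πr h) = 1/(2π·0.153·10.5) = 0.09907 m·K/W
ΣR = 0.001083 + 3.955×10^-4 + 1.033 + 1.756 + 0.09907 = 2.890 m·K/W
Q' = ΔT/ΣR = (226 °C − 10.7 °C)/2.890 = 74.5 W/m

Q' = 74.5 W/m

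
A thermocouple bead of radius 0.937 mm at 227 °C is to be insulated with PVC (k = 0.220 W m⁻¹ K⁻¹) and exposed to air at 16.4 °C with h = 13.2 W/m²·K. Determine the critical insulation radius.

r_cr = 3.33 cm

For a sphere, r_cr = 2k_ins/h = 2·0.220/13.2 = 0.0333 m = 3.33 cm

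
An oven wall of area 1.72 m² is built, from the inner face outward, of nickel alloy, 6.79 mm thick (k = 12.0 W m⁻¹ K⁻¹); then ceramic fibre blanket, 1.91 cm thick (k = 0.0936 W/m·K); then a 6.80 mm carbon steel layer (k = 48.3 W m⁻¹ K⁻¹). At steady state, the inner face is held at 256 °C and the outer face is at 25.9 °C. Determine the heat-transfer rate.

Q = 1930 W

Treat each layer as a resistance in series:
  R_nickel alloy = L/(kA) = 0.00679/(12.0·1.72) = 3.290×10^-4 K/W
  R_ceramic fibre blanket = L/(kA) = 0.0191/(0.0936·1.72) = 0.1186 K/W
  R_carbon steel = L/(kA) = 0.00680/(48.3·1.72) = 8.185×10^-5 K/W
ΣR = 3.290×10^-4 + 0.1186 + 8.185×10^-5 = 0.1190 K/W
Q = ΔT/ΣR = (256 °C − 25.9 °C)/0.1190 = 1930 W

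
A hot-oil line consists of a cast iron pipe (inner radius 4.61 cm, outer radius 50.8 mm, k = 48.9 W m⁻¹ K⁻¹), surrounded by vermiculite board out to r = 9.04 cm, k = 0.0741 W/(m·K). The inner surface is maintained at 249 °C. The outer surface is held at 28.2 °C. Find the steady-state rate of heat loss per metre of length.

Q' = 178 W/m

Resistance network (inner→outer):
  R'_cast iron = ln(0.0508/0.0461)/(2πk) = 0.09708/(2π·48.9) = 3.160×10^-4 m·K/W
  R'_vermiculite board = ln(0.0904/0.0508)/(2πk) = 0.5763/(2π·0.0741) = 1.238 m·K/W
ΣR = 3.160×10^-4 + 1.238 = 1.238 m·K/W
Q' = ΔT/ΣR = (249 °C − 28.2 °C)/1.238 = 178 W/m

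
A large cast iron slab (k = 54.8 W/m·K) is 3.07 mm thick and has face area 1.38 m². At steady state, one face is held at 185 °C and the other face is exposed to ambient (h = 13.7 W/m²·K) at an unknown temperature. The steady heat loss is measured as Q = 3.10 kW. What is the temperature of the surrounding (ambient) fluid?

Sum the resistances:
  R_cast iron = L/(kA) = 0.00307/(54.8·1.38) = 4.060×10^-5 K/W
  R_conv,out = 1/(hA) = 1/(13.7·1.38) = 0.05289 K/W
ΣR = 0.05293 K/W
ΔT = Q·ΣR = 3100 × 0.05293 = 164.1 K
Heat flows outward, so T_out = T_in − ΔT = 185 − 164.1 = 20.9 °C

T_out = 20.9 °C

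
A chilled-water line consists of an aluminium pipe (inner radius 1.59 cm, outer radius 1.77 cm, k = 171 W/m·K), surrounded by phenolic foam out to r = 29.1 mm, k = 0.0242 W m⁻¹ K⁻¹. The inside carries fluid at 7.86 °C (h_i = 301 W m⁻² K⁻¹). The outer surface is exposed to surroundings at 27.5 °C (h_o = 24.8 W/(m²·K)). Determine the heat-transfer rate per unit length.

Q' = 5.57 W/m

Treat each layer as a resistance in series:
  R'_conv,in = 1/(2πr h) = 1/(2π·0.0159·301) = 0.03325 m·K/W
  R'_aluminium = ln(0.0177/0.0159)/(2πk) = 0.1072/(2π·171) = 9.982×10^-5 m·K/W
  R'_phenolic foam = ln(0.0291/0.0177)/(2πk) = 0.4972/(2π·0.0242) = 3.270 m·K/W
  R'_conv,out = 1/(2πr h) = 1/(2π·0.0291·24.8) = 0.2205 m·K/W
ΣR = 0.03325 + 9.982×10^-5 + 3.270 + 0.2205 = 3.524 m·K/W
Q' = ΔT/ΣR = (7.86 °C − 27.5 °C)/3.524 = -5.57 W/m
(Negative Q' ⇒ heat flows inward; heat gain = 5.57 W/m.)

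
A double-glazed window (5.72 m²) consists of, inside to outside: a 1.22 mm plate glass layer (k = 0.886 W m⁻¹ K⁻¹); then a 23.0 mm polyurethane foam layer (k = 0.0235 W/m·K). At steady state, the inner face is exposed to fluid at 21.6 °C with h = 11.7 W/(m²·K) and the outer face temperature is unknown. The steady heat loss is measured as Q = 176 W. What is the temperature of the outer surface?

Sum the resistances:
  R_conv,in = 1/(hA) = 1/(11.7·5.72) = 0.01494 K/W
  R_plate glass = L/(kA) = 0.00122/(0.886·5.72) = 2.407×10^-4 K/W
  R_polyurethane foam = L/(kA) = 0.0230/(0.0235·5.72) = 0.1711 K/W
ΣR = 0.1863 K/W
ΔT = Q·ΣR = 176 × 0.1863 = 32.79 K
Heat flows outward, so T_out = T_in − ΔT = 21.6 − 32.79 = -11.2 °C

T_out = -11.2 °C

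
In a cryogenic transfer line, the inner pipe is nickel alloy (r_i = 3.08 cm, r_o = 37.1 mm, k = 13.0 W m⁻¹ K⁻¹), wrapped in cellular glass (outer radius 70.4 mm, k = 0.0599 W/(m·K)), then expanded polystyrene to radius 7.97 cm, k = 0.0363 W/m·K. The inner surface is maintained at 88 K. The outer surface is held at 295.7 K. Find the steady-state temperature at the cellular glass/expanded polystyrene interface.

Treat each layer as a resistance in series:
  R'_nickel alloy = ln(0.0371/0.0308)/(2πk) = 0.1861/(2π·13.0) = 0.002278 m·K/W
  R'_cellular glass = ln(0.0704/0.0371)/(2πk) = 0.6406/(2π·0.0599) = 1.702 m·K/W
  R'_expanded polystyrene = ln(0.0797/0.0704)/(2πk) = 0.1241/(2π·0.0363) = 0.5440 m·K/W
ΣR = 0.002278 + 1.702 + 0.5440 = 2.248 m·K/W
Q' = ΔT/ΣR = (88 K − 295.7 K)/2.248 = -92.39 W/m
From the inner boundary to the cellular glass/expanded polystyrene interface, ΣR_partial = 1.704 m·K/W.
T_interface = T_in − Q'·ΣR_partial = 88 K − (-92.39)(1.704) = 245.4 K

T = 245.4 K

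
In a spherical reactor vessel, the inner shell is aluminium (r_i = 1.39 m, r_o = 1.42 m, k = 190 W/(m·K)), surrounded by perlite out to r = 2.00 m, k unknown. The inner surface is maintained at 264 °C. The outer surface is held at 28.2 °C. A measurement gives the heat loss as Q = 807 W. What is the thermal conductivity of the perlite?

k = 0.0556 W/m·K

ΣR = ΔT/Q = |264 − 28.2|/807 = 0.2922 K/W
Known resistances:
  R_aluminium = (1/1.39 − 1/1.42)/(4πk) = 0.01520/(4π·190) = 6.366×10^-6 K/W
R_perlite = ΣR − ΣR_known = 0.2922 − 6.366×10^-6 = 0.2922 K/W
(1/r₁−1/r₂)/(4πk) = 0.2922 ⇒ k = 0.2042/(4π·0.2922) = 0.0556 W/m·K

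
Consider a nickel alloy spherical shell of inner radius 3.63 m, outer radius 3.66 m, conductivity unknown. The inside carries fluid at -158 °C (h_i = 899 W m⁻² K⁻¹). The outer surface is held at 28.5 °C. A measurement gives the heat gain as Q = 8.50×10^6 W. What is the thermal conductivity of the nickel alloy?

ΣR = ΔT/Q = |-158 − 28.5|/8.50×10^6 = 2.194×10^-5 K/W
Known resistances:
  R_conv,in = 1/(4πr²h) = 1/(4π·3.63²·899) = 6.718×10^-6 K/W
R_nickel alloy = ΣR − ΣR_known = 2.194×10^-5 − 6.718×10^-6 = 1.522×10^-5 K/W
(1/r₁−1/r₂)/(4πk) = 1.522×10^-5 ⇒ k = 0.002258/(4π·1.522×10^-5) = 11.8 W/m·K

k = 11.8 W/m·K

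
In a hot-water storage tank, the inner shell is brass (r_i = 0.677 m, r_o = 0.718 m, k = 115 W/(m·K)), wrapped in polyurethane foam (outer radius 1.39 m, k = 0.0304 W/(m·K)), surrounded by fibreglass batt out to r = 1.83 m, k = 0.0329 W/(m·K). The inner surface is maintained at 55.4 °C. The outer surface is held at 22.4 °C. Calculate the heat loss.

Treat each layer as a resistance in series:
  R_brass = (1/0.677 − 1/0.718)/(4πk) = 0.08435/(4π·115) = 5.837×10^-5 K/W
  R_polyurethane foam = (1/0.718 − 1/1.39)/(4πk) = 0.6733/(4π·0.0304) = 1.763 K/W
  R_fibreglass batt = (1/1.39 − 1/1.83)/(4πk) = 0.1730/(4π·0.0329) = 0.4184 K/W
ΣR = 5.837×10^-5 + 1.763 + 0.4184 = 2.181 K/W
Q = ΔT/ΣR = (55.4 °C − 22.4 °C)/2.181 = 15.1 W

Q = 15.1 W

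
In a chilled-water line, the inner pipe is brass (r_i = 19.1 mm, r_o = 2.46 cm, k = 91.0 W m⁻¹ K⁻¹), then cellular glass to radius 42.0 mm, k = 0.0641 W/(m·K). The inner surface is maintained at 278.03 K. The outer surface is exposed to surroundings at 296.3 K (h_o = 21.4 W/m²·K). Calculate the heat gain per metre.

Q' = 12.1 W/m

Series thermal resistances, inner to outer:
  R'_brass = ln(0.0246/0.0191)/(2πk) = 0.2531/(2π·91.0) = 4.426×10^-4 m·K/W
  R'_cellular glass = ln(0.0420/0.0246)/(2πk) = 0.5349/(2π·0.0641) = 1.328 m·K/W
  R'_conv,out = 1/(2πr h) = 1/(2π·0.0420·21.4) = 0.1771 m·K/W
ΣR = 4.426×10^-4 + 1.328 + 0.1771 = 1.506 m·K/W
Q' = ΔT/ΣR = (278.03 K − 296.3 K)/1.506 = -12.1 W/m
(Negative Q' ⇒ heat flows inward; heat gain = 12.1 W/m.)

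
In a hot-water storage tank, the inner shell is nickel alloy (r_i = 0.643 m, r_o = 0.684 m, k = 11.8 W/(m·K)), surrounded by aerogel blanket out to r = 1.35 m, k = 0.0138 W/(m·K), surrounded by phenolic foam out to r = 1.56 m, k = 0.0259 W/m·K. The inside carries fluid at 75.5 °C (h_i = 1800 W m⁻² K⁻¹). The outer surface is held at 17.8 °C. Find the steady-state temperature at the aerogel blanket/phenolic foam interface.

T = 21.8 °C

Treat each layer as a resistance in series:
  R_conv,in = 1/(4πr²h) = 1/(4π·0.643²·1800) = 1.069×10^-4 K/W
  R_nickel alloy = (1/0.643 − 1/0.684)/(4πk) = 0.09322/(4π·11.8) = 6.287×10^-4 K/W
  R_aerogel blanket = (1/0.684 − 1/1.35)/(4πk) = 0.7212/(4π·0.0138) = 4.159 K/W
  R_phenolic foam = (1/1.35 − 1/1.56)/(4πk) = 0.09972/(4π·0.0259) = 0.3064 K/W
ΣR = 1.069×10^-4 + 6.287×10^-4 + 4.159 + 0.3064 = 4.466 K/W
Q = ΔT/ΣR = (75.5 °C − 17.8 °C)/4.466 = 12.92 W
From the inner boundary to the aerogel blanket/phenolic foam interface, ΣR_partial = 4.160 K/W.
T_interface = T_in − Q·ΣR_partial = 75.5 °C − (12.92)(4.160) = 21.8 °C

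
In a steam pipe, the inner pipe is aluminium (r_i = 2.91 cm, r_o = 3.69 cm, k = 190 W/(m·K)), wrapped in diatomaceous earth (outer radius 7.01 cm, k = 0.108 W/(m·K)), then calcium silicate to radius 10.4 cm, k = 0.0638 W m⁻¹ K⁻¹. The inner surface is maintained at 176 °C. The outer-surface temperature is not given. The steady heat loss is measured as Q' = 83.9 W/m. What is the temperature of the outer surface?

T_out = 14.1 °C

Series resistances:
  R'_aluminium = ln(0.0369/0.0291)/(2πk) = 0.2375/(2π·190) = 1.989×10^-4 m·K/W
  R'_diatomaceous earth = ln(0.0701/0.0369)/(2πk) = 0.6417/(2π·0.108) = 0.9457 m·K/W
  R'_calcium silicate = ln(0.104/0.0701)/(2πk) = 0.3945/(2π·0.0638) = 0.9840 m·K/W
ΣR = 1.930 m·K/W
ΔT = Q'·ΣR = 83.9 × 1.930 = 161.9 K
Heat flows outward, so T_out = T_in − ΔT = 176 − 161.9 = 14.1 °C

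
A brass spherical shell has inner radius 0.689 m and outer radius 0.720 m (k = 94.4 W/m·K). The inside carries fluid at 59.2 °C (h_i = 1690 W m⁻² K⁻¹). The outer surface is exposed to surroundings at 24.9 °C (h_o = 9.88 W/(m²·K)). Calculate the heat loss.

Q = 2190 W

Series thermal resistances, inner to outer:
  R_conv,in = 1/(4πr²h) = 1/(4π·0.689²·1690) = 9.919×10^-5 K/W
  R_brass = (1/0.689 − 1/0.720)/(4πk) = 0.06249/(4π·94.4) = 5.268×10^-5 K/W
  R_conv,out = 1/(4πr²h) = 1/(4π·0.720²·9.88) = 0.01554 K/W
ΣR = 9.919×10^-5 + 5.268×10^-5 + 0.01554 = 0.01569 K/W
Q = ΔT/ΣR = (59.2 °C − 24.9 °C)/0.01569 = 2190 W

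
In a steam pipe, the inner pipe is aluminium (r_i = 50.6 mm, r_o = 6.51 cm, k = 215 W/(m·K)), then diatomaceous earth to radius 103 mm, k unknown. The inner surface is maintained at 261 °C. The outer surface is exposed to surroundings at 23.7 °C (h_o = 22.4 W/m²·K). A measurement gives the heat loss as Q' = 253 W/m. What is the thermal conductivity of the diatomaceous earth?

k = 0.0841 W/m·K

ΣR = ΔT/Q' = |261 − 23.7|/253 = 0.9379 m·K/W
Known resistances:
  R'_aluminium = ln(0.0651/0.0506)/(2πk) = 0.2520/(2π·215) = 1.865×10^-4 m·K/W
  R'_conv,out = 1/(2πr h) = 1/(2π·0.103·22.4) = 0.06898 m·K/W
R_diatomaceous earth = ΣR − ΣR_known = 0.9379 − 0.06917 = 0.8687 m·K/W
ln(r₂/r₁)/(2πk) = 0.8687 ⇒ k = 0.4588/(2π·0.8687) = 0.0841 W/m·K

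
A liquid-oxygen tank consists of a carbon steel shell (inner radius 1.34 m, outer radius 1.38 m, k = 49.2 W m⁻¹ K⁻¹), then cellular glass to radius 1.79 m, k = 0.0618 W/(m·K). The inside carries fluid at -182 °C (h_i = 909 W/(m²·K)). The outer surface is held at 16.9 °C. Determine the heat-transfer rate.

Q = 930 W

Resistance network (inner→outer):
  R_conv,in = 1/(4πr²h) = 1/(4π·1.34²·909) = 4.875×10^-5 K/W
  R_carbon steel = (1/1.34 − 1/1.38)/(4πk) = 0.02163/(4π·49.2) = 3.499×10^-5 K/W
  R_cellular glass = (1/1.38 − 1/1.79)/(4πk) = 0.1660/(4π·0.0618) = 0.2137 K/W
ΣR = 4.875×10^-5 + 3.499×10^-5 + 0.2137 = 0.2138 K/W
Q = ΔT/ΣR = (-182 °C − 16.9 °C)/0.2138 = -930 W
(Negative Q ⇒ heat flows inward; heat gain = 930 W.)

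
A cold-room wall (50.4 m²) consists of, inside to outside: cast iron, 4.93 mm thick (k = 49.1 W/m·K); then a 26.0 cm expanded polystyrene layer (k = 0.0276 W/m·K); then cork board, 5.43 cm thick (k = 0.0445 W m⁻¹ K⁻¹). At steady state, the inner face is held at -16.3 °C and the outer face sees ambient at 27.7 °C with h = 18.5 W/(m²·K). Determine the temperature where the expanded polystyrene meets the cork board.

T = 22.5 °C

Resistance network (inner→outer):
  R_cast iron = L/(kA) = 0.00493/(49.1·50.4) = 1.992×10^-6 K/W
  R_expanded polystyrene = L/(kA) = 0.260/(0.0276·50.4) = 0.1869 K/W
  R_cork board = L/(kA) = 0.0543/(0.0445·50.4) = 0.02421 K/W
  R_conv,out = 1/(hA) = 1/(18.5·50.4) = 0.001073 K/W
ΣR = 1.992×10^-6 + 0.1869 + 0.02421 + 0.001073 = 0.2122 K/W
Q = ΔT/ΣR = (-16.3 °C − 27.7 °C)/0.2122 = -207.4 W
From the inner boundary to the expanded polystyrene/cork board interface, ΣR_partial = 0.1869 K/W.
T_interface = T_in − Q·ΣR_partial = -16.3 °C − (-207.4)(0.1869) = 22.5 °C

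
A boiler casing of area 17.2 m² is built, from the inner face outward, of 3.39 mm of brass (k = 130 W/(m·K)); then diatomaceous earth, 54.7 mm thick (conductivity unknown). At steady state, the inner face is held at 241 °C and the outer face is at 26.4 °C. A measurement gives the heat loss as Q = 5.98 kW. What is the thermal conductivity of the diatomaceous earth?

ΣR = ΔT/Q = |241 − 26.4|/5980 = 0.03589 K/W
Known resistances:
  R_brass = L/(kA) = 0.00339/(130·17.2) = 1.516×10^-6 K/W
R_diatomaceous earth = ΣR − ΣR_known = 0.03589 − 1.516×10^-6 = 0.03589 K/W
L/(kA) = 0.03589 ⇒ k = 0.0547/(0.03589·17.2) = 0.0886 W/m·K

k = 0.0886 W/m·K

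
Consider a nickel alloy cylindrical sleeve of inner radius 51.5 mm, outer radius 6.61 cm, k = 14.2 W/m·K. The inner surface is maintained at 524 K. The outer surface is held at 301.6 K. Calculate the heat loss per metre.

Q' = 2πk·ΔT/ln(r₂/r₁) = 2π × 14.2 × 222.4 / ln(0.0661/0.0515) = 79500 W/m

Q' = 79.5 kW/m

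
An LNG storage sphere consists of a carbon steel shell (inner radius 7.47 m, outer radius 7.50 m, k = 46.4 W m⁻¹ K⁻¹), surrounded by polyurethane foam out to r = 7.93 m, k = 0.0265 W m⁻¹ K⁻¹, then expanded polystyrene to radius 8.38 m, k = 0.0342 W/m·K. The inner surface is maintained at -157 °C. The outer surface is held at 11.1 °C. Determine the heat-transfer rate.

Resistance network (inner→outer):
  R_carbon steel = (1/7.47 − 1/7.50)/(4πk) = 5.355×10^-4/(4π·46.4) = 9.184×10^-7 K/W
  R_polyurethane foam = (1/7.50 − 1/7.93)/(4πk) = 0.007230/(4π·0.0265) = 0.02171 K/W
  R_expanded polystyrene = (1/7.93 − 1/8.38)/(4πk) = 0.006772/(4π·0.0342) = 0.01576 K/W
ΣR = 9.184×10^-7 + 0.02171 + 0.01576 = 0.03747 K/W
Q = ΔT/ΣR = (-157 °C − 11.1 °C)/0.03747 = -4490 W
(Negative Q ⇒ heat flows inward; heat gain = 4490 W.)

Q = 4490 W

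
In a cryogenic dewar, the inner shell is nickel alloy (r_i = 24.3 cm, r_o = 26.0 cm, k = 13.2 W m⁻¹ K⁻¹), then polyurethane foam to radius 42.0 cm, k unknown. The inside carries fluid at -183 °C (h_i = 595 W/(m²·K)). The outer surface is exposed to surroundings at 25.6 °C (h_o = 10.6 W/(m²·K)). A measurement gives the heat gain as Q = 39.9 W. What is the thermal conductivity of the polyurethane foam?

ΣR = ΔT/Q = |-183 − 25.6|/39.9 = 5.228 K/W
Known resistances:
  R_conv,in = 1/(4πr²h) = 1/(4π·0.243²·595) = 0.002265 K/W
  R_nickel alloy = (1/0.243 − 1/0.260)/(4πk) = 0.2691/(4π·13.2) = 0.001622 K/W
  R_conv,out = 1/(4πr²h) = 1/(4π·0.420²·10.6) = 0.04256 K/W
R_polyurethane foam = ΣR − ΣR_known = 5.228 − 0.04645 = 5.182 K/W
(1/r₁−1/r₂)/(4πk) = 5.182 ⇒ k = 1.465/(4π·5.182) = 0.0225 W/m·K

k = 0.0225 W/m·K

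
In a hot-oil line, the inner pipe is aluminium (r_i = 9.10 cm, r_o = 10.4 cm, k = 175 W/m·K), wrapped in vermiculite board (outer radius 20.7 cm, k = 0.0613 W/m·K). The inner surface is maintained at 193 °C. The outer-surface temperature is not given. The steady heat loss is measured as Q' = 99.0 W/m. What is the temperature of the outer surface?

T_out = 16.1 °C

Series resistances:
  R'_aluminium = ln(0.104/0.0910)/(2πk) = 0.1335/(2π·175) = 1.214×10^-4 m·K/W
  R'_vermiculite board = ln(0.207/0.104)/(2πk) = 0.6883/(2π·0.0613) = 1.787 m·K/W
ΣR = 1.787 m·K/W
ΔT = Q'·ΣR = 99.0 × 1.787 = 176.9 K
Heat flows outward, so T_out = T_in − ΔT = 193 − 176.9 = 16.1 °C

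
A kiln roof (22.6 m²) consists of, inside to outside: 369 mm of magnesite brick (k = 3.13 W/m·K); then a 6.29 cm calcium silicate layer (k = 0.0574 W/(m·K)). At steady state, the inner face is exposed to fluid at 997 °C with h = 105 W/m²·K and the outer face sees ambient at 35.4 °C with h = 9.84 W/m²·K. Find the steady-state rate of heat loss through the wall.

Q = 16.4 kW

Series thermal resistances, inner to outer:
  R_conv,in = 1/(hA) = 1/(105·22.6) = 4.214×10^-4 K/W
  R_magnesite brick = L/(kA) = 0.369/(3.13·22.6) = 0.005216 K/W
  R_calcium silicate = L/(kA) = 0.0629/(0.0574·22.6) = 0.04849 K/W
  R_conv,out = 1/(hA) = 1/(9.84·22.6) = 0.004497 K/W
ΣR = 4.214×10^-4 + 0.005216 + 0.04849 + 0.004497 = 0.05862 K/W
Q = ΔT/ΣR = (997 °C − 35.4 °C)/0.05862 = 16400 W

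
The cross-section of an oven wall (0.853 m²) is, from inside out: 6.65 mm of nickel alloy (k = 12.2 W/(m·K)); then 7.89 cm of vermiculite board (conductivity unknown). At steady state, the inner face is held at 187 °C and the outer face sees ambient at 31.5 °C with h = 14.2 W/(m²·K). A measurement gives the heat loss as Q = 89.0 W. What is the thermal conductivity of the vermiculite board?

k = 0.0556 W/m·K

ΣR = ΔT/Q = |187 − 31.5|/89.0 = 1.747 K/W
Known resistances:
  R_nickel alloy = L/(kA) = 0.00665/(12.2·0.853) = 6.390×10^-4 K/W
  R_conv,out = 1/(hA) = 1/(14.2·0.853) = 0.08256 K/W
R_vermiculite board = ΣR − ΣR_known = 1.747 − 0.08320 = 1.664 K/W
L/(kA) = 1.664 ⇒ k = 0.0789/(1.664·0.853) = 0.0556 W/m·K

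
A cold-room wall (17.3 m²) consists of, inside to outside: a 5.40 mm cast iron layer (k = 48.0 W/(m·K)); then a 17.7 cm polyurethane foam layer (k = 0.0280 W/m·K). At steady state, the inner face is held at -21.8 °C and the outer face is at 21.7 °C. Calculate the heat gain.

Treat each layer as a resistance in series:
  R_cast iron = L/(kA) = 0.00540/(48.0·17.3) = 6.503×10^-6 K/W
  R_polyurethane foam = L/(kA) = 0.177/(0.0280·17.3) = 0.3654 K/W
ΣR = 6.503×10^-6 + 0.3654 = 0.3654 K/W
Q = ΔT/ΣR = (-21.8 °C − 21.7 °C)/0.3654 = -119 W
(Negative Q ⇒ heat flows inward; heat gain = 119 W.)

Q = 119 W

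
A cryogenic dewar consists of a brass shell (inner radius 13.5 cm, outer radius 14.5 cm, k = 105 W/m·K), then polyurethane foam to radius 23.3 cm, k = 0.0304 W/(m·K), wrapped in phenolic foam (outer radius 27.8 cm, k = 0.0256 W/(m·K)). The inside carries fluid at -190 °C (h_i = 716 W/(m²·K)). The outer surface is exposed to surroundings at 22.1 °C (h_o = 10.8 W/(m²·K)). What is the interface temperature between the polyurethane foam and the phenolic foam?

Resistance network (inner→outer):
  R_conv,in = 1/(4πr²h) = 1/(4π·0.135²·716) = 0.006098 K/W
  R_brass = (1/0.135 − 1/0.145)/(4πk) = 0.5109/(4π·105) = 3.872×10^-4 K/W
  R_polyurethane foam = (1/0.145 − 1/0.233)/(4πk) = 2.605/(4π·0.0304) = 6.818 K/W
  R_phenolic foam = (1/0.233 − 1/0.278)/(4πk) = 0.6947/(4π·0.0256) = 2.160 K/W
  R_conv,out = 1/(4πr²h) = 1/(4π·0.278²·10.8) = 0.09534 K/W
ΣR = 0.006098 + 3.872×10^-4 + 6.818 + 2.160 + 0.09534 = 9.080 K/W
Q = ΔT/ΣR = (-190 °C − 22.1 °C)/9.080 = -23.36 W
From the inner boundary to the polyurethane foam/phenolic foam interface, ΣR_partial = 6.824 K/W.
T_interface = T_in − Q·ΣR_partial = -190 °C − (-23.36)(6.824) = -30.6 °C

T = -30.6 °C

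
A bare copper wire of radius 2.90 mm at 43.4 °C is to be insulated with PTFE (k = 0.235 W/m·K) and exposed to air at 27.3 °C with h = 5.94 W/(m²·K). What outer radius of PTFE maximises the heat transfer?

For a cylinder, r_cr = k_ins/h = 0.235/5.94 = 0.0396 m = 3.96 cm

r_cr = 3.96 cm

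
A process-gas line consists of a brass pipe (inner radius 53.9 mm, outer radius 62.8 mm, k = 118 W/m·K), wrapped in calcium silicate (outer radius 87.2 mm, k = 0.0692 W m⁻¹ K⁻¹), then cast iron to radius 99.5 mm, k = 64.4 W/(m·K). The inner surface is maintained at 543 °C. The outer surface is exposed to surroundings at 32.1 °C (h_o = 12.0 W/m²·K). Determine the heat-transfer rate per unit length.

Resistance network (inner→outer):
  R'_brass = ln(0.0628/0.0539)/(2πk) = 0.1528/(2π·118) = 2.061×10^-4 m·K/W
  R'_calcium silicate = ln(0.0872/0.0628)/(2πk) = 0.3282/(2π·0.0692) = 0.7549 m·K/W
  R'_cast iron = ln(0.0995/0.0872)/(2πk) = 0.1320/(2π·64.4) = 3.261×10^-4 m·K/W
  R'_conv,out = 1/(2πr h) = 1/(2π·0.0995·12.0) = 0.1333 m·K/W
ΣR = 2.061×10^-4 + 0.7549 + 3.261×10^-4 + 0.1333 = 0.8887 m·K/W
Q' = ΔT/ΣR = (543 °C − 32.1 °C)/0.8887 = 575 W/m

Q' = 575 W/m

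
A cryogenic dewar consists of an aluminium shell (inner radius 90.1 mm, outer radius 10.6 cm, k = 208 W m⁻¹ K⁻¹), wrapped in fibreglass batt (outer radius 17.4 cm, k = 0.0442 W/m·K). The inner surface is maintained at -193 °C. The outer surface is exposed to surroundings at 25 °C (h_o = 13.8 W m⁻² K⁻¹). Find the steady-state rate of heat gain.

Q = 31.9 W

Resistance network (inner→outer):
  R_aluminium = (1/0.0901 − 1/0.106)/(4πk) = 1.665/(4π·208) = 6.369×10^-4 K/W
  R_fibreglass batt = (1/0.106 − 1/0.174)/(4πk) = 3.687/(4π·0.0442) = 6.638 K/W
  R_conv,out = 1/(4πr²h) = 1/(4π·0.174²·13.8) = 0.1905 K/W
ΣR = 6.369×10^-4 + 6.638 + 0.1905 = 6.829 K/W
Q = ΔT/ΣR = (-193 °C − 25 °C)/6.829 = -31.9 W
(Negative Q ⇒ heat flows inward; heat gain = 31.9 W.)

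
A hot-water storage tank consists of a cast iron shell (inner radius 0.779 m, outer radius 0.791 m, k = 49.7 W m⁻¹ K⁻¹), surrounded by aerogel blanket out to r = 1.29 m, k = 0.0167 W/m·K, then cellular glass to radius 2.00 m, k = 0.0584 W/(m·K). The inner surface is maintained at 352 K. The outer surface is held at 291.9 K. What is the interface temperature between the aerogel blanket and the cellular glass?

T = 300.2 K

Series thermal resistances, inner to outer:
  R_cast iron = (1/0.779 − 1/0.791)/(4πk) = 0.01947/(4π·49.7) = 3.118×10^-5 K/W
  R_aerogel blanket = (1/0.791 − 1/1.29)/(4πk) = 0.4890/(4π·0.0167) = 2.330 K/W
  R_cellular glass = (1/1.29 − 1/2.00)/(4πk) = 0.2752/(4π·0.0584) = 0.3750 K/W
ΣR = 3.118×10^-5 + 2.330 + 0.3750 = 2.705 K/W
Q = ΔT/ΣR = (352 K − 291.9 K)/2.705 = 22.22 W
From the inner boundary to the aerogel blanket/cellular glass interface, ΣR_partial = 2.330 K/W.
T_interface = T_in − Q·ΣR_partial = 352 K − (22.22)(2.330) = 300.2 K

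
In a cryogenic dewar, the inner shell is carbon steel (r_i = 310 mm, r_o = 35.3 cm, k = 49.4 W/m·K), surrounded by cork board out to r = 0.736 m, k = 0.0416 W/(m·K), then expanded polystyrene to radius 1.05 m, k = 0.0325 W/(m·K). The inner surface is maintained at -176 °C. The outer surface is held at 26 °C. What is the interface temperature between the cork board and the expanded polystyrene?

Series thermal resistances, inner to outer:
  R_carbon steel = (1/0.310 − 1/0.353)/(4πk) = 0.3929/(4π·49.4) = 6.330×10^-4 K/W
  R_cork board = (1/0.353 − 1/0.736)/(4πk) = 1.474/(4π·0.0416) = 2.820 K/W
  R_expanded polystyrene = (1/0.736 − 1/1.05)/(4πk) = 0.4063/(4π·0.0325) = 0.9949 K/W
ΣR = 6.330×10^-4 + 2.820 + 0.9949 = 3.816 K/W
Q = ΔT/ΣR = (-176 °C − 26 °C)/3.816 = -52.94 W
From the inner boundary to the cork board/expanded polystyrene interface, ΣR_partial = 2.821 K/W.
T_interface = T_in − Q·ΣR_partial = -176 °C − (-52.94)(2.821) = -26.7 °C

T = -26.7 °C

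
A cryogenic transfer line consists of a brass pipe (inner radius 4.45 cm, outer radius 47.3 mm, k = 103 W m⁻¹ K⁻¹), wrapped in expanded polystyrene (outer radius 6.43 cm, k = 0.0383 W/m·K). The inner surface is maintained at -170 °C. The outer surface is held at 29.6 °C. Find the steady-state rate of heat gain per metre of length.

Q' = 156 W/m

Resistance network (inner→outer):
  R'_brass = ln(0.0473/0.0445)/(2πk) = 0.06102/(2π·103) = 9.429×10^-5 m·K/W
  R'_expanded polystyrene = ln(0.0643/0.0473)/(2πk) = 0.3070/(2π·0.0383) = 1.276 m·K/W
ΣR = 9.429×10^-5 + 1.276 = 1.276 m·K/W
Q' = ΔT/ΣR = (-170 °C − 29.6 °C)/1.276 = -156 W/m
(Negative Q' ⇒ heat flows inward; heat gain = 156 W/m.)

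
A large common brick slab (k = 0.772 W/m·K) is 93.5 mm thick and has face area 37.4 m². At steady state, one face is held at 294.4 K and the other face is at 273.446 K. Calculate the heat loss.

Q = kA·ΔT/L = 0.772 × 37.4 × |294.4 K − 273.446 K| / 0.0935 = 6470 W

Q = 6470 W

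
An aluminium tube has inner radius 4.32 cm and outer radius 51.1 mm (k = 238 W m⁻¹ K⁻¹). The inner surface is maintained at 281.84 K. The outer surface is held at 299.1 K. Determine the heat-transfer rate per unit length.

Q' = 2πk·ΔT/ln(r₂/r₁) = 2π × 238 × 17.26 / ln(0.0511/0.0432) = 1.54×10^5 W/m

Q' = 1.54×10^5 W/m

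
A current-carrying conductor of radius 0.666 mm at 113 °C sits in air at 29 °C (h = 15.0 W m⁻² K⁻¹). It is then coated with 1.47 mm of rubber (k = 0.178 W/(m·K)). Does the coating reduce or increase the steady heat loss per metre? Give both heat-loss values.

Critical radius for a cylinder: r_cr = k/h = 0.0119 m = 1.19 cm.
Outer radius after coating: r₂ = 6.66×10^-4 + 0.00147 = 0.002136 m.
Since r₁ < r_cr and r₂ ≤ r_cr, the coating moves toward the maximum at r_cr — heat loss rises.
Bare: R = 1/(2πr₁h) = 15.93 m·K/W; Q = 84/15.93 = 5.27 W/m.
Coated: R = R_cond + R_conv = 6.009 m·K/W; Q = 84/6.009 = 14.0 W/m.

increases: 5.27 → 14.0 W/m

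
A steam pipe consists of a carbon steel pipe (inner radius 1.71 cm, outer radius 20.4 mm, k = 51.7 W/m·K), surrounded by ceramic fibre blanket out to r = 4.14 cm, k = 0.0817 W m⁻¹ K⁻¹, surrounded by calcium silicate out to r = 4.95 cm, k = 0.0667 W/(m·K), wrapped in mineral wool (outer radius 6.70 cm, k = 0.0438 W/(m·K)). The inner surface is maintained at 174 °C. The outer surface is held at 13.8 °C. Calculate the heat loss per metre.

Q' = 55.1 W/m

Resistance network (inner→outer):
  R'_carbon steel = ln(0.0204/0.0171)/(2πk) = 0.1765/(2π·51.7) = 5.432×10^-4 m·K/W
  R'_ceramic fibre blanket = ln(0.0414/0.0204)/(2πk) = 0.7077/(2π·0.0817) = 1.379 m·K/W
  R'_calcium silicate = ln(0.0495/0.0414)/(2πk) = 0.1787/(2π·0.0667) = 0.4264 m·K/W
  R'_mineral wool = ln(0.0670/0.0495)/(2πk) = 0.3027/(2π·0.0438) = 1.100 m·K/W
ΣR = 5.432×10^-4 + 1.379 + 0.4264 + 1.100 = 2.906 m·K/W
Q' = ΔT/ΣR = (174 °C − 13.8 °C)/2.906 = 55.1 W/m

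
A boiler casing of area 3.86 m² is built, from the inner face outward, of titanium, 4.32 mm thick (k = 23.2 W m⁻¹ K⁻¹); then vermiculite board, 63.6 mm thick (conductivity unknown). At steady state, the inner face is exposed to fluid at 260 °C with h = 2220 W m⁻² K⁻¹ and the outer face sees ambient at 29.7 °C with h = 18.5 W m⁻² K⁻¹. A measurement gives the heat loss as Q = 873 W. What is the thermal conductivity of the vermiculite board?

ΣR = ΔT/Q = |260 − 29.7|/873 = 0.2638 K/W
Known resistances:
  R_conv,in = 1/(hA) = 1/(2220·3.86) = 1.167×10^-4 K/W
  R_titanium = L/(kA) = 0.00432/(23.2·3.86) = 4.824×10^-5 K/W
  R_conv,out = 1/(hA) = 1/(18.5·3.86) = 0.01400 K/W
R_vermiculite board = ΣR − ΣR_known = 0.2638 − 0.01416 = 0.2496 K/W
L/(kA) = 0.2496 ⇒ k = 0.0636/(0.2496·3.86) = 0.0660 W/m·K

k = 0.0660 W/m·K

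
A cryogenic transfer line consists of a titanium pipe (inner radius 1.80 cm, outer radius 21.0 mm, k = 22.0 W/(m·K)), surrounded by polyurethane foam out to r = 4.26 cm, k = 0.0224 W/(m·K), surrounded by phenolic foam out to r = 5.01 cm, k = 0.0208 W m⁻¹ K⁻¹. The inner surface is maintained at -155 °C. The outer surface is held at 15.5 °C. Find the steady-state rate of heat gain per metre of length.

Series thermal resistances, inner to outer:
  R'_titanium = ln(0.0210/0.0180)/(2πk) = 0.1542/(2π·22.0) = 0.001115 m·K/W
  R'_polyurethane foam = ln(0.0426/0.0210)/(2πk) = 0.7073/(2π·0.0224) = 5.026 m·K/W
  R'_phenolic foam = ln(0.0501/0.0426)/(2πk) = 0.1622/(2π·0.0208) = 1.241 m·K/W
ΣR = 0.001115 + 5.026 + 1.241 = 6.268 m·K/W
Q' = ΔT/ΣR = (-155 °C − 15.5 °C)/6.268 = -27.2 W/m
(Negative Q' ⇒ heat flows inward; heat gain = 27.2 W/m.)

Q' = 27.2 W/m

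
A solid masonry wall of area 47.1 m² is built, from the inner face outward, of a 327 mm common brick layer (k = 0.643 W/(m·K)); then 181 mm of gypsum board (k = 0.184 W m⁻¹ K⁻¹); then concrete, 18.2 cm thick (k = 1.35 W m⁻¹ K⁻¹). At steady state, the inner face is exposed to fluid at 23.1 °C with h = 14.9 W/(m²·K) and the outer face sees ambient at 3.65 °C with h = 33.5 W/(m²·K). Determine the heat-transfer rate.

Resistance network (inner→outer):
  R_conv,in = 1/(hA) = 1/(14.9·47.1) = 0.001425 K/W
  R_common brick = L/(kA) = 0.327/(0.643·47.1) = 0.01080 K/W
  R_gypsum board = L/(kA) = 0.181/(0.184·47.1) = 0.02089 K/W
  R_concrete = L/(kA) = 0.182/(1.35·47.1) = 0.002862 K/W
  R_conv,out = 1/(hA) = 1/(33.5·47.1) = 6.338×10^-4 K/W
ΣR = 0.001425 + 0.01080 + 0.02089 + 0.002862 + 6.338×10^-4 = 0.03661 K/W
Q = ΔT/ΣR = (23.1 °C − 3.65 °C)/0.03661 = 531 W

Q = 531 W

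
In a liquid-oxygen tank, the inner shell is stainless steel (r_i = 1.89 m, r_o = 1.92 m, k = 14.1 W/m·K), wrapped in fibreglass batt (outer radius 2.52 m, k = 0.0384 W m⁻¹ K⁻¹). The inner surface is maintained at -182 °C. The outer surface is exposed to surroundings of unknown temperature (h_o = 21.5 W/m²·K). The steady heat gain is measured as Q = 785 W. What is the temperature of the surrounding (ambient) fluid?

Sum the resistances:
  R_stainless steel = (1/1.89 − 1/1.92)/(4πk) = 0.008267/(4π·14.1) = 4.666×10^-5 K/W
  R_fibreglass batt = (1/1.92 − 1/2.52)/(4πk) = 0.1240/(4π·0.0384) = 0.2570 K/W
  R_conv,out = 1/(4πr²h) = 1/(4π·2.52²·21.5) = 5.828×10^-4 K/W
ΣR = 0.2576 K/W
ΔT = Q·ΣR = 785 × 0.2576 = 202.2 K
Heat flows inward, so T_out = T_in + ΔT = -182 + 202.2 = 20.2 °C

T_out = 20.2 °C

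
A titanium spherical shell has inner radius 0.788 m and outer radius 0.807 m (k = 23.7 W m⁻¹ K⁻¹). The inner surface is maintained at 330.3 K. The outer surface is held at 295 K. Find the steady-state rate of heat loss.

Q = 4πk·ΔT/(1/r₁ − 1/r₂) = 4π × 23.7 × 35.3 / (1/0.788 − 1/0.807) = 3.52×10^5 W

Q = 352 kW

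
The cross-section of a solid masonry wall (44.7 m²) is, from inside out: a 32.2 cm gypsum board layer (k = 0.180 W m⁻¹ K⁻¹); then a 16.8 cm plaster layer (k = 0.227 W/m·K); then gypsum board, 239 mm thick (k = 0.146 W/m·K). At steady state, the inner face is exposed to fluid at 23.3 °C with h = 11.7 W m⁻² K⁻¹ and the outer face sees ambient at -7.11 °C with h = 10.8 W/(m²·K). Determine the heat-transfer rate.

Q = 313 W

Treat each layer as a resistance in series:
  R_conv,in = 1/(hA) = 1/(11.7·44.7) = 0.001912 K/W
  R_gypsum board = L/(kA) = 0.322/(0.180·44.7) = 0.04002 K/W
  R_plaster = L/(kA) = 0.168/(0.227·44.7) = 0.01656 K/W
  R_gypsum board = L/(kA) = 0.239/(0.146·44.7) = 0.03662 K/W
  R_conv,out = 1/(hA) = 1/(10.8·44.7) = 0.002071 K/W
ΣR = 0.001912 + 0.04002 + 0.01656 + 0.03662 + 0.002071 = 0.09718 K/W
Q = ΔT/ΣR = (23.3 °C − -7.11 °C)/0.09718 = 313 W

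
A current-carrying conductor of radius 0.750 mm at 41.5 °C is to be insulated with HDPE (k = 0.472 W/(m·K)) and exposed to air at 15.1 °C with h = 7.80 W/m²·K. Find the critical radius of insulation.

For a cylinder, r_cr = k_ins/h = 0.472/7.80 = 0.0605 m = 6.05 cm

r_cr = 6.05 cm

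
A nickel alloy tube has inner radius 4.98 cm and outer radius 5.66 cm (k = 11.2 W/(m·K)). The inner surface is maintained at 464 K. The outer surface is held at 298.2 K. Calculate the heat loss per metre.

Q' = 91.2 kW/m

Q' = 2πk·ΔT/ln(r₂/r₁) = 2π × 11.2 × 165.8 / ln(0.0566/0.0498) = 91200 W/m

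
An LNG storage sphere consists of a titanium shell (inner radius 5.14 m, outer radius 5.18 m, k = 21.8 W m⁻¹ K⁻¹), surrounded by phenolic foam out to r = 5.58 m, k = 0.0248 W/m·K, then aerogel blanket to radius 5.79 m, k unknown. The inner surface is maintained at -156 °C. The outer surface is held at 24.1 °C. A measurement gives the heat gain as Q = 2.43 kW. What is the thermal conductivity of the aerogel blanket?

ΣR = ΔT/Q = |-156 − 24.1|/2430 = 0.07412 K/W
Known resistances:
  R_titanium = (1/5.14 − 1/5.18)/(4πk) = 0.001502/(4π·21.8) = 5.484×10^-6 K/W
  R_phenolic foam = (1/5.18 − 1/5.58)/(4πk) = 0.01384/(4π·0.0248) = 0.04441 K/W
R_aerogel blanket = ΣR − ΣR_known = 0.07412 − 0.04442 = 0.02970 K/W
(1/r₁−1/r₂)/(4πk) = 0.02970 ⇒ k = 0.006500/(4π·0.02970) = 0.0174 W/m·K

k = 0.0174 W/m·K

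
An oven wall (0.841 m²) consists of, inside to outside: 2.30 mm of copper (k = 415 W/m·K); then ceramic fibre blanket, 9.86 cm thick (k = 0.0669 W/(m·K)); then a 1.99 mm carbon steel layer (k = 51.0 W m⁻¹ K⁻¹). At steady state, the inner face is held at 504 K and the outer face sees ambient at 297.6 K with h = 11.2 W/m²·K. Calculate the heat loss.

Q = 111 W

Resistance network (inner→outer):
  R_copper = L/(kA) = 0.00230/(415·0.841) = 6.590×10^-6 K/W
  R_ceramic fibre blanket = L/(kA) = 0.0986/(0.0669·0.841) = 1.752 K/W
  R_carbon steel = L/(kA) = 0.00199/(51.0·0.841) = 4.640×10^-5 K/W
  R_conv,out = 1/(hA) = 1/(11.2·0.841) = 0.1062 K/W
ΣR = 6.590×10^-6 + 1.752 + 4.640×10^-5 + 0.1062 = 1.858 K/W
Q = ΔT/ΣR = (504 K − 297.6 K)/1.858 = 111 W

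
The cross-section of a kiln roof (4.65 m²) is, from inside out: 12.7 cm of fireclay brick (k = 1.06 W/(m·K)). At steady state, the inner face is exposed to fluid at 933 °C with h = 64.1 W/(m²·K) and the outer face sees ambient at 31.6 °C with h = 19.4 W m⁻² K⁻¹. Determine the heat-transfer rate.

Q = 22.4 kW

Resistance network (inner→outer):
  R_conv,in = 1/(hA) = 1/(64.1·4.65) = 0.003355 K/W
  R_fireclay brick = L/(kA) = 0.127/(1.06·4.65) = 0.02577 K/W
  R_conv,out = 1/(hA) = 1/(19.4·4.65) = 0.01109 K/W
ΣR = 0.003355 + 0.02577 + 0.01109 = 0.04022 K/W
Q = ΔT/ΣR = (933 °C − 31.6 °C)/0.04022 = 22400 W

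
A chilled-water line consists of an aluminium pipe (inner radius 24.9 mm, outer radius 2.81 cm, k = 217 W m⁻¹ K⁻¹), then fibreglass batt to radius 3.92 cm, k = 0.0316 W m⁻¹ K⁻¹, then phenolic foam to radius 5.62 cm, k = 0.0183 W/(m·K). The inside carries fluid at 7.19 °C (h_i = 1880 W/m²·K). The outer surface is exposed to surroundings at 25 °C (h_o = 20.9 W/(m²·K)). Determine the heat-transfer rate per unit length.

Series thermal resistances, inner to outer:
  R'_conv,in = 1/(2πr h) = 1/(2π·0.0249·1880) = 0.003400 m·K/W
  R'_aluminium = ln(0.0281/0.0249)/(2πk) = 0.1209/(2π·217) = 8.867×10^-5 m·K/W
  R'_fibreglass batt = ln(0.0392/0.0281)/(2πk) = 0.3329/(2π·0.0316) = 1.677 m·K/W
  R'_phenolic foam = ln(0.0562/0.0392)/(2πk) = 0.3602/(2π·0.0183) = 3.133 m·K/W
  R'_conv,out = 1/(2πr h) = 1/(2π·0.0562·20.9) = 0.1355 m·K/W
ΣR = 0.003400 + 8.867×10^-5 + 1.677 + 3.133 + 0.1355 = 4.949 m·K/W
Q' = ΔT/ΣR = (7.19 °C − 25 °C)/4.949 = -3.60 W/m
(Negative Q' ⇒ heat flows inward; heat gain = 3.60 W/m.)

Q' = 3.60 W/m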